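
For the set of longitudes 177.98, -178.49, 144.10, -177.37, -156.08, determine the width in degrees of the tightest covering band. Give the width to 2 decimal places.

59.82°

Sort the longitudes: -178.49°, -177.37°, -156.08°, +144.10°, +177.98°.
Eastward gaps between consecutive values (wrapping around): 1.12°, 21.29°, 300.18°, 33.88°, 3.53°.
Largest gap = 300.18° ⇒ minimal covering band is its complement: 360° − 300.18° = 59.82°.
Band runs from +144.10° eastward to -156.08°, crossing the antimeridian.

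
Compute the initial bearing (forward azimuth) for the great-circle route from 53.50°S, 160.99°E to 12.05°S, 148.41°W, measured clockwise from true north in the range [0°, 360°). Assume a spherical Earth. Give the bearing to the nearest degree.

Δλ = -148.41 − 160.99 = -309.40°; wrapped into (−180°, 180°]: 50.60°.
θ = atan2( sin Δλ · cos φ₂ , cos φ₁ · sin φ₂ − sin φ₁ · cos φ₂ · cos Δλ )
  = atan2(0.75571, 0.37481) = 63.620° → normalised to [0°, 360°): 63.620°.

64°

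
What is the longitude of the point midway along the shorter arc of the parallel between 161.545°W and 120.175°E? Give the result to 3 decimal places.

159.315°E

Signed shortest Δλ from -161.545° to +120.175° is -78.280°.
Midpoint longitude = -161.545° + (-78.280°)/2 = -161.545° − 39.140° = -200.685°.
Normalise into (−180°, 180°]: +159.315°.
(The naïve average (-161.545 + +120.175)/2 = -20.685° is on the wrong side of the globe.)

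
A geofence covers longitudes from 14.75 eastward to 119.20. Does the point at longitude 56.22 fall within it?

Yes

Band width going east from +14.75° to +119.20°: ((119.20 − 14.75) mod 360) = 104.45°.
Offset of +56.22° east of the west edge: ((56.22 − 14.75) mod 360) = 41.47°.
41.47° ≤ 104.45° ⇒ inside.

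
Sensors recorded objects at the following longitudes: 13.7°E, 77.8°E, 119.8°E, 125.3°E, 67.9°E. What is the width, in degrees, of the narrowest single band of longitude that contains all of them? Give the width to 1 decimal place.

111.6°

Sort the longitudes: +13.7°, +67.9°, +77.8°, +119.8°, +125.3°.
Eastward gaps between consecutive values (wrapping around): 54.2°, 9.9°, 42.0°, 5.5°, 248.4°.
Largest gap = 248.4° ⇒ minimal covering band is its complement: 360° − 248.4° = 111.6°.
Band runs from +13.7° eastward to +125.3°.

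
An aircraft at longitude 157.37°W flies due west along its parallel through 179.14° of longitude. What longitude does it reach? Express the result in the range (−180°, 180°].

Start at -157.37°; shift −179.14° → -336.51°.
-336.51° lies outside (−180°, 180°]; add 360° → +23.49°.

23.49°E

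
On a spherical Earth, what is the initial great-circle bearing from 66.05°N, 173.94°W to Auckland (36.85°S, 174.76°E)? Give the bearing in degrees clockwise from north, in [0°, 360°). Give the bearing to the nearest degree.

Δλ = 174.76 − -173.94 = 348.70°; wrapped into (−180°, 180°]: -11.30°.
θ = atan2( sin Δλ · cos φ₂ , cos φ₁ · sin φ₂ − sin φ₁ · cos φ₂ · cos Δλ )
  = atan2(-0.15680, -0.96058) = -170.729° → normalised to [0°, 360°): 189.271°.

189°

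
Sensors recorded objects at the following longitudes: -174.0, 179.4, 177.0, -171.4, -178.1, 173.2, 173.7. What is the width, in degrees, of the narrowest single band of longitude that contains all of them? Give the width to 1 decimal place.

15.4°

Sort the longitudes: -178.1°, -174.0°, -171.4°, +173.2°, +173.7°, +177.0°, +179.4°.
Eastward gaps between consecutive values (wrapping around): 4.1°, 2.6°, 344.6°, 0.5°, 3.3°, 2.4°, 2.5°.
Largest gap = 344.6° ⇒ minimal covering band is its complement: 360° − 344.6° = 15.4°.
Band runs from +173.2° eastward to -171.4°, crossing the antimeridian.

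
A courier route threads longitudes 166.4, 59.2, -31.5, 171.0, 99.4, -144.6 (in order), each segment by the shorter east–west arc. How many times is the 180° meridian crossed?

2

Leg 1: +166.4° → +59.2°, shortest Δλ = -107.2° (west) — does not cross 180°.
Leg 2: +59.2° → -31.5°, shortest Δλ = -90.7° (west) — does not cross 180°.
Leg 3: -31.5° → +171.0°, shortest Δλ = -157.5° (west) — crosses 180°.
Leg 4: +171.0° → +99.4°, shortest Δλ = -71.6° (west) — does not cross 180°.
Leg 5: +99.4° → -144.6°, shortest Δλ = 116.0° (east) — crosses 180°.
Total crossings: 2.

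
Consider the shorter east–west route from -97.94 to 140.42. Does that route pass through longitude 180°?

Yes

Naïve |140.42 − -97.94| = 238.36° > 180°, so the shorter arc goes the other way round — across 180°.
Signed shortest Δλ = ((140.42 − -97.94 + 180) mod 360) − 180 = -121.64°.
Going west by 121.64° from -97.94° passes through 180° before reaching +140.42°.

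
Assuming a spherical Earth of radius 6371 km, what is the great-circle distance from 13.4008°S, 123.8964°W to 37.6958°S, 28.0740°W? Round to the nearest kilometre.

9602 km

Δλ = -28.0740 − -123.8964 = 95.8224°.
Δφ = -37.6958 − -13.4008 = -24.2950°.
a = sin²(Δφ/2) + cos φ₁ · cos φ₂ · sin²(Δλ/2) = 0.468185.
c = 2·atan2(√a, √(1−a)) = 1.50712 rad → d = 6371·c ≈ 9601.88 km.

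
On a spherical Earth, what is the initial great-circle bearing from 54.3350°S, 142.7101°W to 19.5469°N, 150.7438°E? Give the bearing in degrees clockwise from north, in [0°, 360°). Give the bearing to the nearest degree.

300°

Δλ = 150.7438 − -142.7101 = 293.4539°; wrapped into (−180°, 180°]: -66.5461°.
θ = atan2( sin Δλ · cos φ₂ , cos φ₁ · sin φ₂ − sin φ₁ · cos φ₂ · cos Δλ )
  = atan2(-0.86451, 0.49980) = -59.967° → normalised to [0°, 360°): 300.033°.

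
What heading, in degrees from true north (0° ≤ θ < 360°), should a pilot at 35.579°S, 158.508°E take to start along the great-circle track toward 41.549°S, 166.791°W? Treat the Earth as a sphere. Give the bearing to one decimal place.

Δλ = -166.791 − 158.508 = -325.299°; wrapped into (−180°, 180°]: 34.701°.
θ = atan2( sin Δλ · cos φ₂ , cos φ₁ · sin φ₂ − sin φ₁ · cos φ₂ · cos Δλ )
  = atan2(0.42605, -0.18146) = 113.069° → normalised to [0°, 360°): 113.069°.

113.1°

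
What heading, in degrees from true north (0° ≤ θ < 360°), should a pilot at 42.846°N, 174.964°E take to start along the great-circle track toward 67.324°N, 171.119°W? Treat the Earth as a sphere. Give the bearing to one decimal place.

Δλ = -171.119 − 174.964 = -346.083°; wrapped into (−180°, 180°]: 13.917°.
θ = atan2( sin Δλ · cos φ₂ , cos φ₁ · sin φ₂ − sin φ₁ · cos φ₂ · cos Δλ )
  = atan2(0.09272, 0.42204) = 12.391° → normalised to [0°, 360°): 12.391°.

12.4°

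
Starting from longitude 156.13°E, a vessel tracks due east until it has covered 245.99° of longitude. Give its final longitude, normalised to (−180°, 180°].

42.12°E

Start at +156.13°; shift +245.99° → +402.12°.
+402.12° lies outside (−180°, 180°]; subtract 360° → +42.12°.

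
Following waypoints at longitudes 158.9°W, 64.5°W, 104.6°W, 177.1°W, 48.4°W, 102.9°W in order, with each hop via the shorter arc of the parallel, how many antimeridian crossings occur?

Leg 1: -158.9° → -64.5°, shortest Δλ = 94.4° (east) — does not cross 180°.
Leg 2: -64.5° → -104.6°, shortest Δλ = -40.1° (west) — does not cross 180°.
Leg 3: -104.6° → -177.1°, shortest Δλ = -72.5° (west) — does not cross 180°.
Leg 4: -177.1° → -48.4°, shortest Δλ = 128.7° (east) — does not cross 180°.
Leg 5: -48.4° → -102.9°, shortest Δλ = -54.5° (west) — does not cross 180°.
Total crossings: 0.

0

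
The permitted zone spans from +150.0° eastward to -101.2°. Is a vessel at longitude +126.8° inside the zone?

Band width going east from +150.0° to -101.2°: ((-101.2 − 150.0) mod 360) = 108.8°.
Offset of +126.8° east of the west edge: ((126.8 − 150.0) mod 360) = 336.8°.
336.8° > 108.8° ⇒ outside.

No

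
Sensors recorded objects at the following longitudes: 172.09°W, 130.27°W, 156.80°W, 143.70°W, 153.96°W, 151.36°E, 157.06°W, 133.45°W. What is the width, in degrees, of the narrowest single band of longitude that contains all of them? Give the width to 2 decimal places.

78.37°

Sort the longitudes: -172.09°, -157.06°, -156.80°, -153.96°, -143.70°, -133.45°, -130.27°, +151.36°.
Eastward gaps between consecutive values (wrapping around): 15.03°, 0.26°, 2.84°, 10.26°, 10.25°, 3.18°, 281.63°, 36.55°.
Largest gap = 281.63° ⇒ minimal covering band is its complement: 360° − 281.63° = 78.37°.
Band runs from +151.36° eastward to -130.27°, crossing the antimeridian.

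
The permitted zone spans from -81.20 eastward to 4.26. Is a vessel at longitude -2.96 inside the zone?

Band width going east from -81.20° to +4.26°: ((4.26 − -81.20) mod 360) = 85.46°.
Offset of -2.96° east of the west edge: ((-2.96 − -81.20) mod 360) = 78.24°.
78.24° ≤ 85.46° ⇒ inside.

Yes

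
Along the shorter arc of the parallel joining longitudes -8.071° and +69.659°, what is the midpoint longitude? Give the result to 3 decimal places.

+30.794°

Signed shortest Δλ from -8.071° to +69.659° is +77.730°.
Midpoint longitude = -8.071° + (+77.730°)/2 = -8.071° + 38.865° = +30.794°.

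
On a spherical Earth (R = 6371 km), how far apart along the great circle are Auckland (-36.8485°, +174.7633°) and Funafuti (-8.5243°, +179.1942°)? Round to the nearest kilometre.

3181 km

Δλ = 179.1942 − 174.7633 = 4.4309°.
Δφ = -8.5243 − -36.8485 = 28.3242°.
a = sin²(Δφ/2) + cos φ₁ · cos φ₂ · sin²(Δλ/2) = 0.061044.
c = 2·atan2(√a, √(1−a)) = 0.49931 rad → d = 6371·c ≈ 3181.12 km.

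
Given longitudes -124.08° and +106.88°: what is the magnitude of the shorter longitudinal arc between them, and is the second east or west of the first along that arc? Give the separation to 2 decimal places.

129.04° west

Raw difference: 106.88 − -124.08 = 230.96°.
Normalise into (−180°, 180°]: 230.96° − 360° = -129.04°.
Negative ⇒ the second point lies to the west; separation 129.04°.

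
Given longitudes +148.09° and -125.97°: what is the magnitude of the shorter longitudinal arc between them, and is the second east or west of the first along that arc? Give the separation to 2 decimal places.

85.94° east

Raw difference: -125.97 − 148.09 = -274.06°.
Normalise into (−180°, 180°]: -274.06° + 360° = 85.94°.
Positive ⇒ the second point lies to the east; separation 85.94°.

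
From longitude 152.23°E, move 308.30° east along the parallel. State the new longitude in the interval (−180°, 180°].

100.53°E

Start at +152.23°; shift +308.30° → +460.53°.
+460.53° lies outside (−180°, 180°]; subtract 360° → +100.53°.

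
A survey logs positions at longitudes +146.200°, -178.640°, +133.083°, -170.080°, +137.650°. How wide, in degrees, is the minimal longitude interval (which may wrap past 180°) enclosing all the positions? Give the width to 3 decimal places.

56.837°

Sort the longitudes: -178.640°, -170.080°, +133.083°, +137.650°, +146.200°.
Eastward gaps between consecutive values (wrapping around): 8.560°, 303.163°, 4.567°, 8.550°, 35.160°.
Largest gap = 303.163° ⇒ minimal covering band is its complement: 360° − 303.163° = 56.837°.
Band runs from +133.083° eastward to -170.080°, crossing the antimeridian.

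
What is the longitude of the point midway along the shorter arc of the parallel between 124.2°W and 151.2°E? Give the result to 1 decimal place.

166.5°W

Signed shortest Δλ from -124.2° to +151.2° is -84.6°.
Midpoint longitude = -124.2° + (-84.6°)/2 = -124.2° − 42.3° = -166.5°.
(The naïve average (-124.2 + +151.2)/2 = 13.5° is on the wrong side of the globe.)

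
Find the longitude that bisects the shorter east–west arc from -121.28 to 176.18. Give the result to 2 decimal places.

-152.55°

Signed shortest Δλ from -121.28° to +176.18° is -62.54°.
Midpoint longitude = -121.28° + (-62.54°)/2 = -121.28° − 31.27° = -152.55°.
(The naïve average (-121.28 + +176.18)/2 = 27.45° is on the wrong side of the globe.)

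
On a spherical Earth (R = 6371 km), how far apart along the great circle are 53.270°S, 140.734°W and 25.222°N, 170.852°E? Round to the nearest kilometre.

Δλ = 170.852 − -140.734 = 311.586°; wrapped into (−180°, 180°]: -48.414°.
Δφ = 25.222 − -53.270 = 78.492°.
a = sin²(Δφ/2) + cos φ₁ · cos φ₂ · sin²(Δλ/2) = 0.491210.
c = 2·atan2(√a, √(1−a)) = 1.55322 rad → d = 6371·c ≈ 9895.53 km.

9896 km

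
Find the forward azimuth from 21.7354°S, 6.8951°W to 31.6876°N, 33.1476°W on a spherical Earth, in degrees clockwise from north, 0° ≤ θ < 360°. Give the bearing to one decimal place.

Δλ = -33.1476 − -6.8951 = -26.2525°.
θ = atan2( sin Δλ · cos φ₂ , cos φ₁ · sin φ₂ − sin φ₁ · cos φ₂ · cos Δλ )
  = atan2(-0.37639, 0.77055) = -26.034° → normalised to [0°, 360°): 333.966°.

334.0°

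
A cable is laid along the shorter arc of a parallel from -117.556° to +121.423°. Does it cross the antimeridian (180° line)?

Naïve |121.423 − -117.556| = 238.979° > 180°, so the shorter arc goes the other way round — across 180°.
Signed shortest Δλ = ((121.423 − -117.556 + 180) mod 360) − 180 = -121.021°.
Going west by 121.021° from -117.556° passes through 180° before reaching +121.423°.

Yes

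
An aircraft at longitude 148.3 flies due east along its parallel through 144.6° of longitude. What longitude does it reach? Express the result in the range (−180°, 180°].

Start at +148.3°; shift +144.6° → +292.9°.
+292.9° lies outside (−180°, 180°]; subtract 360° → -67.1°.

-67.1°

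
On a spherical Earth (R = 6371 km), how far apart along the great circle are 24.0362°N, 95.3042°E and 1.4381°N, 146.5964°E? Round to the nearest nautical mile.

Δλ = 146.5964 − 95.3042 = 51.2922°.
Δφ = 1.4381 − 24.0362 = -22.5981°.
a = sin²(Δφ/2) + cos φ₁ · cos φ₂ · sin²(Δλ/2) = 0.209417.
c = 2·atan2(√a, √(1−a)) = 0.95064 rad → d = 6371·c ≈ 6056.50 km ≈ 3270.25 nmi.

3270 nmi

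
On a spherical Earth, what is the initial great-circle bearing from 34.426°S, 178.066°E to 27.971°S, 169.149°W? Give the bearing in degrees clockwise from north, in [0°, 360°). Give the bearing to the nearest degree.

63°

Δλ = -169.149 − 178.066 = -347.215°; wrapped into (−180°, 180°]: 12.785°.
θ = atan2( sin Δλ · cos φ₂ , cos φ₁ · sin φ₂ − sin φ₁ · cos φ₂ · cos Δλ )
  = atan2(0.19544, 0.10004) = 62.893° → normalised to [0°, 360°): 62.893°.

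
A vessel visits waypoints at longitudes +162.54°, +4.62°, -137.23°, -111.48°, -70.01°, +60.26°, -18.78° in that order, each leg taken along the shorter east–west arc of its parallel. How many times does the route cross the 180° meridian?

0

Leg 1: +162.54° → +4.62°, shortest Δλ = -157.92° (west) — does not cross 180°.
Leg 2: +4.62° → -137.23°, shortest Δλ = -141.85° (west) — does not cross 180°.
Leg 3: -137.23° → -111.48°, shortest Δλ = 25.75° (east) — does not cross 180°.
Leg 4: -111.48° → -70.01°, shortest Δλ = 41.47° (east) — does not cross 180°.
Leg 5: -70.01° → +60.26°, shortest Δλ = 130.27° (east) — does not cross 180°.
Leg 6: +60.26° → -18.78°, shortest Δλ = -79.04° (west) — does not cross 180°.
Total crossings: 0.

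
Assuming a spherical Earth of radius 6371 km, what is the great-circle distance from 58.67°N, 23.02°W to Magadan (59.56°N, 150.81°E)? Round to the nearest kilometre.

Δλ = 150.81 − -23.02 = 173.83°.
Δφ = 59.56 − 58.67 = 0.89°.
a = sin²(Δφ/2) + cos φ₁ · cos φ₂ · sin²(Δλ/2) = 0.262731.
c = 2·atan2(√a, √(1−a)) = 1.07636 rad → d = 6371·c ≈ 6857.47 km.

6857 km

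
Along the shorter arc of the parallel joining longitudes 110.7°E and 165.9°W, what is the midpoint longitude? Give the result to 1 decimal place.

152.4°E

Signed shortest Δλ from +110.7° to -165.9° is +83.4°.
Midpoint longitude = +110.7° + (+83.4°)/2 = +110.7° + 41.7° = +152.4°.
(The naïve average (+110.7 + -165.9)/2 = -27.6° is on the wrong side of the globe.)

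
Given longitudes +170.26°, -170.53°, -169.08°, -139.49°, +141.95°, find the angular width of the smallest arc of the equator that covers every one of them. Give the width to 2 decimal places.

Sort the longitudes: -170.53°, -169.08°, -139.49°, +141.95°, +170.26°.
Eastward gaps between consecutive values (wrapping around): 1.45°, 29.59°, 281.44°, 28.31°, 19.21°.
Largest gap = 281.44° ⇒ minimal covering band is its complement: 360° − 281.44° = 78.56°.
Band runs from +141.95° eastward to -139.49°, crossing the antimeridian.

78.56°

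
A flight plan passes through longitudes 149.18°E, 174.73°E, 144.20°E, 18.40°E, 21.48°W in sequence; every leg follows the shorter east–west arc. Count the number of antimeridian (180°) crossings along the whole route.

Leg 1: +149.18° → +174.73°, shortest Δλ = 25.55° (east) — does not cross 180°.
Leg 2: +174.73° → +144.20°, shortest Δλ = -30.53° (west) — does not cross 180°.
Leg 3: +144.20° → +18.40°, shortest Δλ = -125.8° (west) — does not cross 180°.
Leg 4: +18.40° → -21.48°, shortest Δλ = -39.88° (west) — does not cross 180°.
Total crossings: 0.

0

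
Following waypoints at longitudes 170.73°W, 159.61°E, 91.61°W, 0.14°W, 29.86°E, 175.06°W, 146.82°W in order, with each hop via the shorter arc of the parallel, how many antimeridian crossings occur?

Leg 1: -170.73° → +159.61°, shortest Δλ = -29.66° (west) — crosses 180°.
Leg 2: +159.61° → -91.61°, shortest Δλ = 108.78° (east) — crosses 180°.
Leg 3: -91.61° → -0.14°, shortest Δλ = 91.47° (east) — does not cross 180°.
Leg 4: -0.14° → +29.86°, shortest Δλ = 30.0° (east) — does not cross 180°.
Leg 5: +29.86° → -175.06°, shortest Δλ = 155.08° (east) — crosses 180°.
Leg 6: -175.06° → -146.82°, shortest Δλ = 28.24° (east) — does not cross 180°.
Total crossings: 3.

3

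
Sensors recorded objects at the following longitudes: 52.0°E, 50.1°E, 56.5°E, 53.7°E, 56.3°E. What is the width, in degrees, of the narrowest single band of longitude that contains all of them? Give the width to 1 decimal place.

Sort the longitudes: +50.1°, +52.0°, +53.7°, +56.3°, +56.5°.
Eastward gaps between consecutive values (wrapping around): 1.9°, 1.7°, 2.6°, 0.2°, 353.6°.
Largest gap = 353.6° ⇒ minimal covering band is its complement: 360° − 353.6° = 6.4°.
Band runs from +50.1° eastward to +56.5°.

6.4°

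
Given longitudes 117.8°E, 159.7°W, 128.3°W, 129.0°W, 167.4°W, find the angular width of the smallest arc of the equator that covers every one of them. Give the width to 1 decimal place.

113.9°

Sort the longitudes: -167.4°, -159.7°, -129.0°, -128.3°, +117.8°.
Eastward gaps between consecutive values (wrapping around): 7.7°, 30.7°, 0.7°, 246.1°, 74.8°.
Largest gap = 246.1° ⇒ minimal covering band is its complement: 360° − 246.1° = 113.9°.
Band runs from +117.8° eastward to -128.3°, crossing the antimeridian.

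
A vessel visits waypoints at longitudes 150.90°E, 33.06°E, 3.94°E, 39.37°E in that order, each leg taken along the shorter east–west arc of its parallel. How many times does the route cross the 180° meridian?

0

Leg 1: +150.90° → +33.06°, shortest Δλ = -117.84° (west) — does not cross 180°.
Leg 2: +33.06° → +3.94°, shortest Δλ = -29.12° (west) — does not cross 180°.
Leg 3: +3.94° → +39.37°, shortest Δλ = 35.43° (east) — does not cross 180°.
Total crossings: 0.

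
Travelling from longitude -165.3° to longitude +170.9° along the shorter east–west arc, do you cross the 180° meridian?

Yes

Naïve |170.9 − -165.3| = 336.2° > 180°, so the shorter arc goes the other way round — across 180°.
Signed shortest Δλ = ((170.9 − -165.3 + 180) mod 360) − 180 = -23.8°.
Going west by 23.8° from -165.3° passes through 180° before reaching +170.9°.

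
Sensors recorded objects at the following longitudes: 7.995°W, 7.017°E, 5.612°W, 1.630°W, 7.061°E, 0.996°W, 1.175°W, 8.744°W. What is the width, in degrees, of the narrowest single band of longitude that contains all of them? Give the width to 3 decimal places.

15.805°

Sort the longitudes: -8.744°, -7.995°, -5.612°, -1.630°, -1.175°, -0.996°, +7.017°, +7.061°.
Eastward gaps between consecutive values (wrapping around): 0.749°, 2.383°, 3.982°, 0.455°, 0.179°, 8.013°, 0.044°, 344.195°.
Largest gap = 344.195° ⇒ minimal covering band is its complement: 360° − 344.195° = 15.805°.
Band runs from -8.744° eastward to +7.061°.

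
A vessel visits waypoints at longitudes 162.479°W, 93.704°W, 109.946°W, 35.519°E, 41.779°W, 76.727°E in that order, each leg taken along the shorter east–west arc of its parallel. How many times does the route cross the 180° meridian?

Leg 1: -162.479° → -93.704°, shortest Δλ = 68.775° (east) — does not cross 180°.
Leg 2: -93.704° → -109.946°, shortest Δλ = -16.242° (west) — does not cross 180°.
Leg 3: -109.946° → +35.519°, shortest Δλ = 145.465° (east) — does not cross 180°.
Leg 4: +35.519° → -41.779°, shortest Δλ = -77.298° (west) — does not cross 180°.
Leg 5: -41.779° → +76.727°, shortest Δλ = 118.506° (east) — does not cross 180°.
Total crossings: 0.

0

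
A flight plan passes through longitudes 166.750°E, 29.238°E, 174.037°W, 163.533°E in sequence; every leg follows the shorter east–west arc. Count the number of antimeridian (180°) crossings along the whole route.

2

Leg 1: +166.750° → +29.238°, shortest Δλ = -137.512° (west) — does not cross 180°.
Leg 2: +29.238° → -174.037°, shortest Δλ = 156.725° (east) — crosses 180°.
Leg 3: -174.037° → +163.533°, shortest Δλ = -22.43° (west) — crosses 180°.
Total crossings: 2.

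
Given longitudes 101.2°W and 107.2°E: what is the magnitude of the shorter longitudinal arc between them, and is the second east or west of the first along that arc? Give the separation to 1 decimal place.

151.6° west

Raw difference: 107.2 − -101.2 = 208.4°.
Normalise into (−180°, 180°]: 208.4° − 360° = -151.6°.
Negative ⇒ the second point lies to the west; separation 151.6°.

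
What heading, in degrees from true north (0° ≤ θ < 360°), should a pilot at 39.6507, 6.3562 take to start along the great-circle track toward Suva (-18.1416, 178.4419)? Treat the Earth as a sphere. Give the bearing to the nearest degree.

Δλ = 178.4419 − 6.3562 = 172.0857°.
θ = atan2( sin Δλ · cos φ₂ , cos φ₁ · sin φ₂ − sin φ₁ · cos φ₂ · cos Δλ )
  = atan2(0.13085, 0.36087) = 19.930° → normalised to [0°, 360°): 19.930°.

20°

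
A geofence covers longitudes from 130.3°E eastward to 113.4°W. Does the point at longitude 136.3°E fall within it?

Yes

Band width going east from +130.3° to -113.4°: ((-113.4 − 130.3) mod 360) = 116.3°.
Offset of +136.3° east of the west edge: ((136.3 − 130.3) mod 360) = 6.0°.
6.0° ≤ 116.3° ⇒ inside.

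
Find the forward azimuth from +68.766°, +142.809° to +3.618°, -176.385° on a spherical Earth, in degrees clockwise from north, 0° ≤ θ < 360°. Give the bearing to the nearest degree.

Δλ = -176.385 − 142.809 = -319.194°; wrapped into (−180°, 180°]: 40.806°.
θ = atan2( sin Δλ · cos φ₂ , cos φ₁ · sin φ₂ − sin φ₁ · cos φ₂ · cos Δλ )
  = atan2(0.65220, -0.68128) = 136.249° → normalised to [0°, 360°): 136.249°.

136°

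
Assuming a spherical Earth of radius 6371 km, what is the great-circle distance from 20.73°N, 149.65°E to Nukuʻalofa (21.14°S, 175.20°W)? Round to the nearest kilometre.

Δλ = -175.20 − 149.65 = -324.85°; wrapped into (−180°, 180°]: 35.15°.
Δφ = -21.14 − 20.73 = -41.87°.
a = sin²(Δφ/2) + cos φ₁ · cos φ₂ · sin²(Δλ/2) = 0.207204.
c = 2·atan2(√a, √(1−a)) = 0.94519 rad → d = 6371·c ≈ 6021.78 km.

6022 km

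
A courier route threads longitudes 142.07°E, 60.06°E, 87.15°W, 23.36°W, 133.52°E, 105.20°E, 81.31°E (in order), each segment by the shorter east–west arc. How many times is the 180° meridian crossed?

Leg 1: +142.07° → +60.06°, shortest Δλ = -82.01° (west) — does not cross 180°.
Leg 2: +60.06° → -87.15°, shortest Δλ = -147.21° (west) — does not cross 180°.
Leg 3: -87.15° → -23.36°, shortest Δλ = 63.79° (east) — does not cross 180°.
Leg 4: -23.36° → +133.52°, shortest Δλ = 156.88° (east) — does not cross 180°.
Leg 5: +133.52° → +105.20°, shortest Δλ = -28.32° (west) — does not cross 180°.
Leg 6: +105.20° → +81.31°, shortest Δλ = -23.89° (west) — does not cross 180°.
Total crossings: 0.

0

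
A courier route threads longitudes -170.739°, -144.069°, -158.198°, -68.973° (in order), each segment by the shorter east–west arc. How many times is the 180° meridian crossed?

0

Leg 1: -170.739° → -144.069°, shortest Δλ = 26.67° (east) — does not cross 180°.
Leg 2: -144.069° → -158.198°, shortest Δλ = -14.129° (west) — does not cross 180°.
Leg 3: -158.198° → -68.973°, shortest Δλ = 89.225° (east) — does not cross 180°.
Total crossings: 0.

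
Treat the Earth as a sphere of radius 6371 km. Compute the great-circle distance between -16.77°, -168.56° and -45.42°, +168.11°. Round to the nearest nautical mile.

Δλ = 168.11 − -168.56 = 336.67°; wrapped into (−180°, 180°]: -23.33°.
Δφ = -45.42 − -16.77 = -28.65°.
a = sin²(Δφ/2) + cos φ₁ · cos φ₂ · sin²(Δλ/2) = 0.088691.
c = 2·atan2(√a, √(1−a)) = 0.60480 rad → d = 6371·c ≈ 3853.16 km ≈ 2080.54 nmi.

2081 nmi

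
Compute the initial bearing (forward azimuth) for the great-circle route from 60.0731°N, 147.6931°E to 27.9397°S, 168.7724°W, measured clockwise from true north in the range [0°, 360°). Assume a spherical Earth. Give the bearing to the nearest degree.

142°

Δλ = -168.7724 − 147.6931 = -316.4655°; wrapped into (−180°, 180°]: 43.5345°.
θ = atan2( sin Δλ · cos φ₂ , cos φ₁ · sin φ₂ − sin φ₁ · cos φ₂ · cos Δλ )
  = atan2(0.60851, -0.78882) = 142.353° → normalised to [0°, 360°): 142.353°.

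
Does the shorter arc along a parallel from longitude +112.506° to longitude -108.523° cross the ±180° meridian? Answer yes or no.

Naïve |-108.523 − 112.506| = 221.029° > 180°, so the shorter arc goes the other way round — across 180°.
Signed shortest Δλ = ((-108.523 − 112.506 + 180) mod 360) − 180 = 138.971°.
Going east by 138.971° from +112.506° passes through 180° before reaching -108.523°.

Yes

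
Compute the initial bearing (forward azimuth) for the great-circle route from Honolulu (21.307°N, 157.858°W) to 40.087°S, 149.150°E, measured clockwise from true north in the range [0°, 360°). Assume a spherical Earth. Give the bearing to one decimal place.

218.5°

Δλ = 149.150 − -157.858 = 307.008°; wrapped into (−180°, 180°]: -52.992°.
θ = atan2( sin Δλ · cos φ₂ , cos φ₁ · sin φ₂ − sin φ₁ · cos φ₂ · cos Δλ )
  = atan2(-0.61095, -0.76727) = -141.471° → normalised to [0°, 360°): 218.529°.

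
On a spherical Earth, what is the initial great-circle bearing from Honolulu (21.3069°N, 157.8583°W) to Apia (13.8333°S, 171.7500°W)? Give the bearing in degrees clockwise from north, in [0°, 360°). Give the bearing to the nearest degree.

202°

Δλ = -171.7500 − -157.8583 = -13.8917°.
θ = atan2( sin Δλ · cos φ₂ , cos φ₁ · sin φ₂ − sin φ₁ · cos φ₂ · cos Δλ )
  = atan2(-0.23312, -0.56526) = -157.588° → normalised to [0°, 360°): 202.412°.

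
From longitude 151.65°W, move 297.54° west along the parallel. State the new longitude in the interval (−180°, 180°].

89.19°W

Start at -151.65°; shift −297.54° → -449.19°.
-449.19° lies outside (−180°, 180°]; add 360° → -89.19°.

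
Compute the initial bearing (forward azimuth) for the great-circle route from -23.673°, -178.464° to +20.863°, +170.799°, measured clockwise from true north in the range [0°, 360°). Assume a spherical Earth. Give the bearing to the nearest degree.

Δλ = 170.799 − -178.464 = 349.263°; wrapped into (−180°, 180°]: -10.737°.
θ = atan2( sin Δλ · cos φ₂ , cos φ₁ · sin φ₂ − sin φ₁ · cos φ₂ · cos Δλ )
  = atan2(-0.17409, 0.69479) = -14.066° → normalised to [0°, 360°): 345.934°.

346°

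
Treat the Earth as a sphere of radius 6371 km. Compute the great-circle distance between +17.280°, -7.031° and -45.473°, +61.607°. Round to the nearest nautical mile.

Δλ = 61.607 − -7.031 = 68.638°.
Δφ = -45.473 − 17.280 = -62.753°.
a = sin²(Δφ/2) + cos φ₁ · cos φ₂ · sin²(Δλ/2) = 0.483931.
c = 2·atan2(√a, √(1−a)) = 1.53865 rad → d = 6371·c ≈ 9802.75 km ≈ 5293.06 nmi.

5293 nmi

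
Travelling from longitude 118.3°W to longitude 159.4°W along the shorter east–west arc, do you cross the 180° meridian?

No

Signed shortest Δλ = ((-159.4 − -118.3 + 180) mod 360) − 180 = -41.1°.
Going west by 41.1° from -118.3° reaches -159.4° without touching 180°.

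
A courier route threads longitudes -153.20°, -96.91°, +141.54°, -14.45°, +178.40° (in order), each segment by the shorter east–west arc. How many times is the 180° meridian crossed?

2

Leg 1: -153.20° → -96.91°, shortest Δλ = 56.29° (east) — does not cross 180°.
Leg 2: -96.91° → +141.54°, shortest Δλ = -121.55° (west) — crosses 180°.
Leg 3: +141.54° → -14.45°, shortest Δλ = -155.99° (west) — does not cross 180°.
Leg 4: -14.45° → +178.40°, shortest Δλ = -167.15° (west) — crosses 180°.
Total crossings: 2.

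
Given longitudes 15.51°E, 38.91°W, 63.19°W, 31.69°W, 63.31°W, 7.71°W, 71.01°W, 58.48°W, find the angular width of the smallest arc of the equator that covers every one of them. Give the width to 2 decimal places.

Sort the longitudes: -71.01°, -63.31°, -63.19°, -58.48°, -38.91°, -31.69°, -7.71°, +15.51°.
Eastward gaps between consecutive values (wrapping around): 7.70°, 0.12°, 4.71°, 19.57°, 7.22°, 23.98°, 23.22°, 273.48°.
Largest gap = 273.48° ⇒ minimal covering band is its complement: 360° − 273.48° = 86.52°.
Band runs from -71.01° eastward to +15.51°.

86.52°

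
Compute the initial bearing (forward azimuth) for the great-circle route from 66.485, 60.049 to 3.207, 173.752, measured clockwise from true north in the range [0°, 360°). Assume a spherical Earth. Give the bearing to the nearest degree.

67°

Δλ = 173.752 − 60.049 = 113.703°.
θ = atan2( sin Δλ · cos φ₂ , cos φ₁ · sin φ₂ − sin φ₁ · cos φ₂ · cos Δλ )
  = atan2(0.91421, 0.39036) = 66.878° → normalised to [0°, 360°): 66.878°.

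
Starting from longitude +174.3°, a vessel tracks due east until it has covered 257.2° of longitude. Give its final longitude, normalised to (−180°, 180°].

+71.5°

Start at +174.3°; shift +257.2° → +431.5°.
+431.5° lies outside (−180°, 180°]; subtract 360° → +71.5°.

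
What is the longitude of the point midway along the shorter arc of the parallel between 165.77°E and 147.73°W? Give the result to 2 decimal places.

Signed shortest Δλ from +165.77° to -147.73° is +46.50°.
Midpoint longitude = +165.77° + (+46.50°)/2 = +165.77° + 23.25° = +189.02°.
Normalise into (−180°, 180°]: -170.98°.
(The naïve average (+165.77 + -147.73)/2 = 9.02° is on the wrong side of the globe.)

170.98°W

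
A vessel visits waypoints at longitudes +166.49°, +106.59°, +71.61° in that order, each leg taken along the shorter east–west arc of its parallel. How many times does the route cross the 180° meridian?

0

Leg 1: +166.49° → +106.59°, shortest Δλ = -59.9° (west) — does not cross 180°.
Leg 2: +106.59° → +71.61°, shortest Δλ = -34.98° (west) — does not cross 180°.
Total crossings: 0.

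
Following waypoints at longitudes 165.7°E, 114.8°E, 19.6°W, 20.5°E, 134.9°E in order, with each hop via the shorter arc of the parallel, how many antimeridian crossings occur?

0

Leg 1: +165.7° → +114.8°, shortest Δλ = -50.9° (west) — does not cross 180°.
Leg 2: +114.8° → -19.6°, shortest Δλ = -134.4° (west) — does not cross 180°.
Leg 3: -19.6° → +20.5°, shortest Δλ = 40.1° (east) — does not cross 180°.
Leg 4: +20.5° → +134.9°, shortest Δλ = 114.4° (east) — does not cross 180°.
Total crossings: 0.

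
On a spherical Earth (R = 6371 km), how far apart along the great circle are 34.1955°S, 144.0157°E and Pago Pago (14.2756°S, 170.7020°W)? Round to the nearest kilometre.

5044 km

Δλ = -170.7020 − 144.0157 = -314.7177°; wrapped into (−180°, 180°]: 45.2823°.
Δφ = -14.2756 − -34.1955 = 19.9199°.
a = sin²(Δφ/2) + cos φ₁ · cos φ₂ · sin²(Δλ/2) = 0.148704.
c = 2·atan2(√a, √(1−a)) = 0.79176 rad → d = 6371·c ≈ 5044.32 km.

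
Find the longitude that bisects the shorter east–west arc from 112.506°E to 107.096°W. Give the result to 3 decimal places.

177.295°W

Signed shortest Δλ from +112.506° to -107.096° is +140.398°.
Midpoint longitude = +112.506° + (+140.398°)/2 = +112.506° + 70.199° = +182.705°.
Normalise into (−180°, 180°]: -177.295°.
(The naïve average (+112.506 + -107.096)/2 = 2.705° is on the wrong side of the globe.)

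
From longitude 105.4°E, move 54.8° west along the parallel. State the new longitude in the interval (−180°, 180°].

50.6°E

Start at +105.4°; shift −54.8° → +50.6°.
+50.6° already lies in (−180°, 180°].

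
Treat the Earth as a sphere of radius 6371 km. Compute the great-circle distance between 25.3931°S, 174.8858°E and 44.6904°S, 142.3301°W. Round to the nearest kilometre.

Δλ = -142.3301 − 174.8858 = -317.2159°; wrapped into (−180°, 180°]: 42.7841°.
Δφ = -44.6904 − -25.3931 = -19.2973°.
a = sin²(Δφ/2) + cos φ₁ · cos φ₂ · sin²(Δλ/2) = 0.113535.
c = 2·atan2(√a, √(1−a)) = 0.68735 rad → d = 6371·c ≈ 4379.11 km.

4379 km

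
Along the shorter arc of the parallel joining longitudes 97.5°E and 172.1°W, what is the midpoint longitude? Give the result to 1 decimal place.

142.7°E

Signed shortest Δλ from +97.5° to -172.1° is +90.4°.
Midpoint longitude = +97.5° + (+90.4°)/2 = +97.5° + 45.2° = +142.7°.
(The naïve average (+97.5 + -172.1)/2 = -37.3° is on the wrong side of the globe.)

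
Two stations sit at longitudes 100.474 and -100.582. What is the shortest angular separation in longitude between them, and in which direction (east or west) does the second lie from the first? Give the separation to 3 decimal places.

158.944° east

Raw difference: -100.582 − 100.474 = -201.056°.
Normalise into (−180°, 180°]: -201.056° + 360° = 158.944°.
Positive ⇒ the second point lies to the east; separation 158.944°.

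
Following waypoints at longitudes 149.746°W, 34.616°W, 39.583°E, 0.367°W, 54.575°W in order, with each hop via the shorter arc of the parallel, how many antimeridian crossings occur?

Leg 1: -149.746° → -34.616°, shortest Δλ = 115.13° (east) — does not cross 180°.
Leg 2: -34.616° → +39.583°, shortest Δλ = 74.199° (east) — does not cross 180°.
Leg 3: +39.583° → -0.367°, shortest Δλ = -39.95° (west) — does not cross 180°.
Leg 4: -0.367° → -54.575°, shortest Δλ = -54.208° (west) — does not cross 180°.
Total crossings: 0.

0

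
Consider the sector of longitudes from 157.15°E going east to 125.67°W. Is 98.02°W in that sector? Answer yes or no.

No

Band width going east from +157.15° to -125.67°: ((-125.67 − 157.15) mod 360) = 77.18°.
Offset of -98.02° east of the west edge: ((-98.02 − 157.15) mod 360) = 104.83°.
104.83° > 77.18° ⇒ outside.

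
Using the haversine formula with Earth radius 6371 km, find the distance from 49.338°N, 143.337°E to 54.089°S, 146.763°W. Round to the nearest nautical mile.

7138 nmi

Δλ = -146.763 − 143.337 = -290.100°; wrapped into (−180°, 180°]: 69.900°.
Δφ = -54.089 − 49.338 = -103.427°.
a = sin²(Δφ/2) + cos φ₁ · cos φ₂ · sin²(Δλ/2) = 0.741523.
c = 2·atan2(√a, √(1−a)) = 2.07493 rad → d = 6371·c ≈ 13219.35 km ≈ 7137.88 nmi.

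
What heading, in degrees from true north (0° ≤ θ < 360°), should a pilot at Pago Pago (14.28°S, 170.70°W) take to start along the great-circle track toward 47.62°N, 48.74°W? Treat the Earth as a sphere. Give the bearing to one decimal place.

42.3°

Δλ = -48.74 − -170.70 = 121.96°.
θ = atan2( sin Δλ · cos φ₂ , cos φ₁ · sin φ₂ − sin φ₁ · cos φ₂ · cos Δλ )
  = atan2(0.57187, 0.62786) = 42.328° → normalised to [0°, 360°): 42.328°.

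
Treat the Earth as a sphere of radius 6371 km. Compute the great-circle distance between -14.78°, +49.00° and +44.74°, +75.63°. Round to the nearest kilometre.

Δλ = 75.63 − 49.00 = 26.63°.
Δφ = 44.74 − -14.78 = 59.52°.
a = sin²(Δφ/2) + cos φ₁ · cos φ₂ · sin²(Δλ/2) = 0.282810.
c = 2·atan2(√a, √(1−a)) = 1.12145 rad → d = 6371·c ≈ 7144.73 km.

7145 km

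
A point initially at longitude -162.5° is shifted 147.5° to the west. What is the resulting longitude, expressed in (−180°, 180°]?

+50.0°

Start at -162.5°; shift −147.5° → -310.0°.
-310.0° lies outside (−180°, 180°]; add 360° → +50.0°.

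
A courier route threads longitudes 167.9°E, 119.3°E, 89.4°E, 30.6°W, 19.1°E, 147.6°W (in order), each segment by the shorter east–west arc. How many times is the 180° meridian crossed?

0

Leg 1: +167.9° → +119.3°, shortest Δλ = -48.6° (west) — does not cross 180°.
Leg 2: +119.3° → +89.4°, shortest Δλ = -29.9° (west) — does not cross 180°.
Leg 3: +89.4° → -30.6°, shortest Δλ = -120.0° (west) — does not cross 180°.
Leg 4: -30.6° → +19.1°, shortest Δλ = 49.7° (east) — does not cross 180°.
Leg 5: +19.1° → -147.6°, shortest Δλ = -166.7° (west) — does not cross 180°.
Total crossings: 0.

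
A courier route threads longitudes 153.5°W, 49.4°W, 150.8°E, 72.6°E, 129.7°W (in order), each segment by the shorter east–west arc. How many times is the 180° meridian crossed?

2

Leg 1: -153.5° → -49.4°, shortest Δλ = 104.1° (east) — does not cross 180°.
Leg 2: -49.4° → +150.8°, shortest Δλ = -159.8° (west) — crosses 180°.
Leg 3: +150.8° → +72.6°, shortest Δλ = -78.2° (west) — does not cross 180°.
Leg 4: +72.6° → -129.7°, shortest Δλ = 157.7° (east) — crosses 180°.
Total crossings: 2.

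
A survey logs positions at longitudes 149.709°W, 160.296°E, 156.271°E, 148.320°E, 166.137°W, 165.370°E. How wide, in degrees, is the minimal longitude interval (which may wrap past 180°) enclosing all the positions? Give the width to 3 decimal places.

Sort the longitudes: -166.137°, -149.709°, +148.320°, +156.271°, +160.296°, +165.370°.
Eastward gaps between consecutive values (wrapping around): 16.428°, 298.029°, 7.951°, 4.025°, 5.074°, 28.493°.
Largest gap = 298.029° ⇒ minimal covering band is its complement: 360° − 298.029° = 61.971°.
Band runs from +148.320° eastward to -149.709°, crossing the antimeridian.

61.971°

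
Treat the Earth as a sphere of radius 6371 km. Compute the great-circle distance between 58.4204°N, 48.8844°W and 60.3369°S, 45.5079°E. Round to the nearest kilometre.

15509 km

Δλ = 45.5079 − -48.8844 = 94.3923°.
Δφ = -60.3369 − 58.4204 = -118.7573°.
a = sin²(Δφ/2) + cos φ₁ · cos φ₂ · sin²(Δλ/2) = 0.880060.
c = 2·atan2(√a, √(1−a)) = 2.43429 rad → d = 6371·c ≈ 15508.88 km.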